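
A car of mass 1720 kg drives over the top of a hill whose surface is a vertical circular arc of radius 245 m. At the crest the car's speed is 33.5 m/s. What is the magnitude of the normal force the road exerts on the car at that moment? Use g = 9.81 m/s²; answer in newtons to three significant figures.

At the crest the centripetal acceleration points downward (toward the centre of the arc), so mg − N = mv²/r.
N = m(g − v²/r) = 1720 × (9.81 − (33.5)²/245) = 1720 × (9.81 − 4.581) = 1720 × 5.229 = 8995 N.

8990 N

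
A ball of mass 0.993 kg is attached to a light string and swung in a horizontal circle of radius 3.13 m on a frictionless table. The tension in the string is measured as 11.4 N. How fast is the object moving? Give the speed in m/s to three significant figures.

T = m v²/r ⇒ v = √(T r / m) = √(11.4 × 3.13 / 0.993) = √35.93 = 5.994 m/s.

5.99 m/s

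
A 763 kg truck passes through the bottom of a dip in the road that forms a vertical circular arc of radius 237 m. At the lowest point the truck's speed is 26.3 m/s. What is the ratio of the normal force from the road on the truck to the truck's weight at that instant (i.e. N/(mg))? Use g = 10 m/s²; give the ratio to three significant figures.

1.29

At the bottom, N − mg = mv²/r, so N = m(v²/r + g) and N/(mg) = v²/(rg) + 1 = (26.3)²/(237 × 10.0) + 1 = 0.2919 + 1 = 1.292.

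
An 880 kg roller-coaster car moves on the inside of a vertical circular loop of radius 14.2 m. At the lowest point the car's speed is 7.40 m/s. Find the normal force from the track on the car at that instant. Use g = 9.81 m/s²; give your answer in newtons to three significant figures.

12000 N

At the lowest point, N points up (toward the centre) and the weight mg points down (away from the centre), so the net inward force is N − mg = mv²/r.
N = m(v²/r + g) = 880 × ((7.40)²/14.2 + 9.81) = 880 × (3.856 + 9.81) = 880 × 13.67 = 12030 N.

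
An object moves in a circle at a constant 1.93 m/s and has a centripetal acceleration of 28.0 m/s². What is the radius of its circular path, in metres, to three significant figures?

a_c = v²/r ⇒ r = v²/a_c = (1.93)²/28.0 = 3.725/28.0 = 0.1330 m.

0.133 m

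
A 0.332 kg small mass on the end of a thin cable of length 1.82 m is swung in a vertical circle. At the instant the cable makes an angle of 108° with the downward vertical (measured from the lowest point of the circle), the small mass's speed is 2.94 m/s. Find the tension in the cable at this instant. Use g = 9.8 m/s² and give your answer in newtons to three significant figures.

Take the radial direction toward the centre of the circle as positive. The component of the weight along the string toward the centre is −mg cos φ (φ measured from the bottom), so Newton's second law along the string gives T − mg cos φ = m v²/r.
cos 108° = -0.3090, so T = m(v²/r + g cos φ) = 0.332 × ((2.94)²/1.82 + 9.8 × -0.3090) = 0.332 × (4.749 + (-3.028)) = 0.332 × 1.721 = 0.5713 N.

0.571 N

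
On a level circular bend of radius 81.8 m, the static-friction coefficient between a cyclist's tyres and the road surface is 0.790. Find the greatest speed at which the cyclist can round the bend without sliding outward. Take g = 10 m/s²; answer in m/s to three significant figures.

25.4 m/s

The only inward force on a level bend is static friction, so at the limit f_s = μ_s N = μ_s m g = m v²/r.
Mass cancels: v_max = √(μ_s g r) = √(0.790 × 10.0 × 81.8) = √646.2 = 25.42 m/s.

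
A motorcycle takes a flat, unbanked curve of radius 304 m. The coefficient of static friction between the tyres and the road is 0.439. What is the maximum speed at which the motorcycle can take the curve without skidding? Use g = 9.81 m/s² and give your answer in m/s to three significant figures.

Friction provides the centripetal force on a flat curve. At maximum speed it is at its limiting value: μ_s m g = m v²/r.
Mass cancels: v_max = √(μ_s g r) = √(0.439 × 9.81 × 304) = √1309 = 36.18 m/s.

36.2 m/s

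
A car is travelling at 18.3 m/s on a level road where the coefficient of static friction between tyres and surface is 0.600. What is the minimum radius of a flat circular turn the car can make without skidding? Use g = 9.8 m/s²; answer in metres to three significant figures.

57.0 m

At the limit, μ_s m g = m v²/r, so r_min = v²/(μ_s g) = (18.3)²/(0.600 × 9.8) = 334.9/5.880 = 56.95 m.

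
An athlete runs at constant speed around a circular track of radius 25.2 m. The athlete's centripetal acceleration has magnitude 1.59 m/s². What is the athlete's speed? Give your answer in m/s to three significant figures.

a_c = v²/r ⇒ v = √(a_c · r) = √(1.59 × 25.2) = √40.07 = 6.330 m/s.

6.33 m/s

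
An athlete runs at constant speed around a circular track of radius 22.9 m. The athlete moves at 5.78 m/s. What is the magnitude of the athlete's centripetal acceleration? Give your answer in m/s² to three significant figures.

a_c = v²/r = (5.780)²/22.9 = 33.41/22.9 = 1.459 m/s².

1.46 m/s²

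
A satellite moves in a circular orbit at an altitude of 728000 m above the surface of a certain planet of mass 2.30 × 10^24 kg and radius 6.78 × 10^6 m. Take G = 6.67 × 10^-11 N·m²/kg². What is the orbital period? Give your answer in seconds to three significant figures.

10400 s

r = R + h = 6.78 × 10^6 + 728000 = 7.508 × 10^6 m. Gravity provides the centripetal force: G M m / r² = m v² / r ⇒ v = √(GM/r) = 4520 m/s.
T = 2πr/v = 2π × 7.508 × 10^6 / 4520 = 10440 s.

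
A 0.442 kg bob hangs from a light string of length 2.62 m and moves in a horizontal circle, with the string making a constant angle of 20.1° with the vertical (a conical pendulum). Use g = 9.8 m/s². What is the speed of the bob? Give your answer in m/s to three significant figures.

1.80 m/s

The radius of the circle is r = L sinθ = 2.62 × sin 20.1° = 0.9004 m.
Horizontally T sinθ = mv²/r and vertically T cosθ = mg, so tanθ = v²/(rg).
v = √(r g tanθ) = √(0.9004 × 9.8 × 0.3659) = √3.229 = 1.797 m/s.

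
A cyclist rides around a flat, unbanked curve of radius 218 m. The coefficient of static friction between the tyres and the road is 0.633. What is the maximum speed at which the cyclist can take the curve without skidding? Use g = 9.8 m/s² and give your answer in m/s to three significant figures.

On a flat curve, static friction is the only horizontal force, so it must supply the full centripetal force: μ_s m g = m v²/r.
Mass cancels: v_max = √(μ_s g r) = √(0.633 × 9.8 × 218) = √1352 = 36.77 m/s.

36.8 m/s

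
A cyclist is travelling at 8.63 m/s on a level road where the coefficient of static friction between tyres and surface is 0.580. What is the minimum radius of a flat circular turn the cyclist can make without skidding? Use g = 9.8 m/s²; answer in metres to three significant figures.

At the limit, μ_s m g = m v²/r, so r_min = v²/(μ_s g) = (8.63)²/(0.580 × 9.8) = 74.48/5.684 = 13.10 m.

13.1 m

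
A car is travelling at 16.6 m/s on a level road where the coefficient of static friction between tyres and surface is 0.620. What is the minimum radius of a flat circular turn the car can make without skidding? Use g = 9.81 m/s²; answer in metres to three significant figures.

At the limit, μ_s m g = m v²/r, so r_min = v²/(μ_s g) = (16.6)²/(0.620 × 9.81) = 275.6/6.082 = 45.31 m.

45.3 m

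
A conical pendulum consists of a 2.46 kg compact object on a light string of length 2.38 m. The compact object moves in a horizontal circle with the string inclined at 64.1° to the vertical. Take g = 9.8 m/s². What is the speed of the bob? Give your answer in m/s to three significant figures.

6.57 m/s

The radius of the circle is r = L sinθ = 2.38 × sin 64.1° = 2.141 m.
Horizontally T sinθ = mv²/r and vertically T cosθ = mg, so tanθ = v²/(rg).
v = √(r g tanθ) = √(2.141 × 9.8 × 2.059) = √43.21 = 6.573 m/s.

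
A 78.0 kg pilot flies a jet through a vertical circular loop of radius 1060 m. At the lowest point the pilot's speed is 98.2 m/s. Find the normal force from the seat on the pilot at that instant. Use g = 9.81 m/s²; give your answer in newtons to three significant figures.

1470 N

At the lowest point, N points up (toward the centre) and the weight mg points down (away from the centre), so the net inward force is N − mg = mv²/r.
N = m(v²/r + g) = 78.0 × ((98.2)²/1060 + 9.81) = 78.0 × (9.097 + 9.81) = 78.0 × 18.91 = 1475 N.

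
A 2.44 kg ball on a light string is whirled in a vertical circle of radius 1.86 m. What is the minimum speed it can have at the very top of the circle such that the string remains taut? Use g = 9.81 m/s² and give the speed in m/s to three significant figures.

4.27 m/s

At the highest point the centre is directly below, so both the weight and T act inward: T + mg = mv²/r.
At minimum speed T → 0, so mg = mv_min²/r ⇒ v_min = √(g r) = √(9.81 × 1.86) = 4.272 m/s.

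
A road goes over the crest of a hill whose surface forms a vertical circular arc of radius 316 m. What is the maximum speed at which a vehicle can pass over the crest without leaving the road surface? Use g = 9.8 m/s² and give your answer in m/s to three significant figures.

55.6 m/s

At the crest the centre of the circle is below the vehicle, so the net downward (centripetal) force is mg − N = mv²/r.
The vehicle leaves the road when N → 0, giving v_max = √(g r) = √(9.8 × 316) = 55.65 m/s.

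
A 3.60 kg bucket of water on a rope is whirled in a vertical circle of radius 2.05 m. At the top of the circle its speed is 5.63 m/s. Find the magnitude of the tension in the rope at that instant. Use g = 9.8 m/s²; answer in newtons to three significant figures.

20.4 N

At the top, both T and the weight mg point inward (toward the centre), so T + mg = mv²/r.
T = m(v²/r − g) = 3.60 × ((5.63)²/2.05 − 9.8) = 3.60 × (15.46 − 9.8) = 3.60 × 5.662 = 20.38 N.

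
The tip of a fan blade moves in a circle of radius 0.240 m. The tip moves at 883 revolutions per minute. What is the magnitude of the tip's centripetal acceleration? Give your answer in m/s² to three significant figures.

2050 m/s²

ω = 883 rev/min × 2π/60 = 92.47 rad/s, so v = ωr = 92.47 × 0.240 = 22.19 m/s.
a_c = v²/r = (22.19)²/0.240 = 492.5/0.240 = 2052 m/s².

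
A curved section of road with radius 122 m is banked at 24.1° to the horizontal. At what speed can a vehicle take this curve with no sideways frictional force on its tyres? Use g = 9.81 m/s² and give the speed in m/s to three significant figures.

23.1 m/s

On a frictionless banked curve, N sinθ = mv²/r and N cosθ = mg, so tanθ = v²/(rg).
v = √(r g tanθ) = √(122 × 9.81 × tan 24.1°) = √(122 × 9.81 × 0.4473) = √535.4 = 23.14 m/s.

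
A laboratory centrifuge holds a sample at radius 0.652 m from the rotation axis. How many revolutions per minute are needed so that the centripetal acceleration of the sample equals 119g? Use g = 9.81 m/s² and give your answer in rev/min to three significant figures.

Require ω²r = 119g, so ω = √(119 × 9.81/0.652) = 42.31 rad/s.
In rev/min: ω × 60/(2π) = 42.31 × 60/(2π) = 404.1 rev/min.

404 rev/min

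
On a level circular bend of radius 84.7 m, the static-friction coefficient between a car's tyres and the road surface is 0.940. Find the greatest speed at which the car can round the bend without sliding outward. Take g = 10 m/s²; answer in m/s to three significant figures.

On a flat curve, static friction is the only horizontal force, so it must supply the full centripetal force: μ_s m g = m v²/r.
Mass cancels: v_max = √(μ_s g r) = √(0.940 × 10.0 × 84.7) = √796.2 = 28.22 m/s.

28.2 m/s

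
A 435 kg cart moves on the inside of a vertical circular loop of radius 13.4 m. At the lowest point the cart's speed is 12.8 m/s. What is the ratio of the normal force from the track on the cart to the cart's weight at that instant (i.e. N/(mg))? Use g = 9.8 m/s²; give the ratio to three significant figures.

2.25

At the bottom, N − mg = mv²/r, so N = m(v²/r + g) and N/(mg) = v²/(rg) + 1 = (12.8)²/(13.4 × 9.8) + 1 = 1.248 + 1 = 2.248.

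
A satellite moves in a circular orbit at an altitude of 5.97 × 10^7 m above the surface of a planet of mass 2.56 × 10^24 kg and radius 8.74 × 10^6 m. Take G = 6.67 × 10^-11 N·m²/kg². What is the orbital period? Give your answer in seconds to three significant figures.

r = R + h = 8.74 × 10^6 + 5.97 × 10^7 = 6.844 × 10^7 m. Gravity provides the centripetal force: G M m / r² = m v² / r ⇒ v = √(GM/r) = 1580 m/s.
T = 2πr/v = 2π × 6.844 × 10^7 / 1580 = 272200 s.

272000 s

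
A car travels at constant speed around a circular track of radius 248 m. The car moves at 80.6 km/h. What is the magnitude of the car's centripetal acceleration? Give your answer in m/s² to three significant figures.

2.02 m/s²

v = 80.6 km/h = 80.6/3.6 = 22.39 m/s.
a_c = v²/r = (22.39)²/248 = 501.3/248 = 2.021 m/s².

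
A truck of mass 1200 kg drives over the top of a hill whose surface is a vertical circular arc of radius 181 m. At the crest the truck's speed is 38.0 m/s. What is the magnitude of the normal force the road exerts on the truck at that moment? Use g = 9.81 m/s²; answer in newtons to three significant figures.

2200 N

At the crest the centripetal acceleration points downward (toward the centre of the arc), so mg − N = mv²/r.
N = m(g − v²/r) = 1200 × (9.81 − (38.0)²/181) = 1200 × (9.81 − 7.978) = 1200 × 1.832 = 2199 N.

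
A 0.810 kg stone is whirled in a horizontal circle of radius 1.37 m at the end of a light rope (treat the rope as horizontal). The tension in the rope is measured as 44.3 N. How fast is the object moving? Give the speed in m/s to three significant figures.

8.66 m/s

T = m v²/r ⇒ v = √(T r / m) = √(44.3 × 1.37 / 0.810) = √74.93 = 8.656 m/s.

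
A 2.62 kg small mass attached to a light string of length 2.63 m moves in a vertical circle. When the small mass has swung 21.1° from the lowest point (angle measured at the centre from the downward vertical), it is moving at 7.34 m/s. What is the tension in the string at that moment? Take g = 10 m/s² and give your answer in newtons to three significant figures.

Take the radial direction toward the centre of the circle as positive. The component of the weight along the string toward the centre is −mg cos φ (φ measured from the bottom), so Newton's second law along the string gives T − mg cos φ = m v²/r.
cos 21.1° = 0.9330, so T = m(v²/r + g cos φ) = 2.62 × ((7.34)²/2.63 + 10.0 × 0.9330) = 2.62 × (20.49 + (9.330)) = 2.62 × 29.81 = 78.11 N.

78.1 N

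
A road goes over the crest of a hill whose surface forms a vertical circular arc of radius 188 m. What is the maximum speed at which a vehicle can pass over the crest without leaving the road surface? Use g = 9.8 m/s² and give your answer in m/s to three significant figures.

42.9 m/s

At the crest the centre of the circle is below the vehicle, so the net downward (centripetal) force is mg − N = mv²/r.
The vehicle leaves the road when N → 0, giving v_max = √(g r) = √(9.8 × 188) = 42.92 m/s.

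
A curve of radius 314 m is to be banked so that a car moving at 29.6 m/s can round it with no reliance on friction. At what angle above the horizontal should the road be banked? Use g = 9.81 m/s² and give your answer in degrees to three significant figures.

With no friction, the horizontal component of the normal force provides the centripetal force: N sinθ = mv²/r, while N cosθ = mg vertically.
Dividing: tanθ = v²/(r g) = (29.6)²/(314 × 9.81) = 876.2/3080 = 0.2844.
θ = arctan(0.2844) = 15.88°.

15.9°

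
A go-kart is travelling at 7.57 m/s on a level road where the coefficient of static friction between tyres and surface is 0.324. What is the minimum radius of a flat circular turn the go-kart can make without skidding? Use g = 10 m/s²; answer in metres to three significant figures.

17.7 m

At the limit, μ_s m g = m v²/r, so r_min = v²/(μ_s g) = (7.57)²/(0.324 × 10.0) = 57.30/3.240 = 17.69 m.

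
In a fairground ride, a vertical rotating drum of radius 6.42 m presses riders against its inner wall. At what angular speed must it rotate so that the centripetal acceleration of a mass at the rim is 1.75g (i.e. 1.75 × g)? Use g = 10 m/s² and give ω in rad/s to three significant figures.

Centripetal acceleration a_c = ω²r. Setting ω²r = 1.75g:
ω = √(1.75g / r) = √(1.75 × 10.0 / 6.42) = √2.726 = 1.651 rad/s.

1.65 rad/s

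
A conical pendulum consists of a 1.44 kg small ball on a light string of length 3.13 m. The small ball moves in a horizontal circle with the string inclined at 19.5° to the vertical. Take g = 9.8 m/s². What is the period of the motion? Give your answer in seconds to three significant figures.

r = L sinθ = 1.045 m. From T sinθ = mω²r and T cosθ = mg: tanθ = ω²r/g, so ω² = g tanθ / r = g/(L cosθ).
ω = √(g/(L cosθ)) = √(9.8/(3.13 × 0.9426)) = √3.322 = 1.823 rad/s.
Period = 2π/ω = 3.448 s.

3.45 s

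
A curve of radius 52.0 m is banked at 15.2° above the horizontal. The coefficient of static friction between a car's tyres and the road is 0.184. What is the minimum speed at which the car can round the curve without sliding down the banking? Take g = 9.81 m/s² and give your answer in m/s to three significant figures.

At the minimum speed, friction acts up the slope at its limiting value f = μN. Radially (horizontal, toward centre): N sinθ − μN cosθ = mv²/r. Vertically: N cosθ + μN sinθ = mg.
Dividing: v² = r g (sinθ − μcosθ)/(cosθ + μsinθ).
sinθ − μcosθ = 0.2622 − 0.184×0.9650 = 0.08463; cosθ + μsinθ = 0.9650 + 0.184×0.2622 = 1.013.
v² = 52.0 × 9.81 × 0.08463/1.013 = 42.60 m²/s², so v = 6.527 m/s.

6.53 m/s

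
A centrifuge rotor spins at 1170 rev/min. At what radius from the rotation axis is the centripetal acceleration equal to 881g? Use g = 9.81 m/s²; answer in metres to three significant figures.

ω = 1170 rev/min × 2π/60 = 122.5 rad/s.
a_c = ω²r = 881g ⇒ r = 881 × 9.81 / (122.5)² = 8643/15010 = 0.5757 m.

0.576 m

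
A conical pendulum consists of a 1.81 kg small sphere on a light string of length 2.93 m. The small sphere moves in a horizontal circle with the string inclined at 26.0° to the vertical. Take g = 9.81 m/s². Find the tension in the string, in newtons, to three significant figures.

Vertically the bob has no acceleration, so T cosθ = mg.
T = mg/cosθ = 1.81 × 9.81 / cos 26.0° = 17.76/0.8988 = 19.76 N.

19.8 N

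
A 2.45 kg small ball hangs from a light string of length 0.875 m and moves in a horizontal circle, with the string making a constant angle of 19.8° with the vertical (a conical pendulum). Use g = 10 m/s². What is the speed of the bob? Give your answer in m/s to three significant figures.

1.03 m/s

The radius of the circle is r = L sinθ = 0.875 × sin 19.8° = 0.2964 m.
Horizontally T sinθ = mv²/r and vertically T cosθ = mg, so tanθ = v²/(rg).
v = √(r g tanθ) = √(0.2964 × 10.0 × 0.3600) = √1.067 = 1.033 m/s.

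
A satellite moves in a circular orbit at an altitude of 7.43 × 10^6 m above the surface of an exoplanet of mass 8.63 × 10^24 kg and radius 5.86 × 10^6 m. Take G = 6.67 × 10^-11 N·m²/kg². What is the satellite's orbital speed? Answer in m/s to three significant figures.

Orbital radius r = R + h = 5.86 × 10^6 + 7.43 × 10^6 = 1.329 × 10^7 m.
Gravity supplies the centripetal force: G M m / r² = m v² / r, so v = √(GM/r).
v = √(6.67 × 10^-11 × 8.63 × 10^24 / 1.329 × 10^7) = √(4.331 × 10^7) = 6581 m/s.

6580 m/s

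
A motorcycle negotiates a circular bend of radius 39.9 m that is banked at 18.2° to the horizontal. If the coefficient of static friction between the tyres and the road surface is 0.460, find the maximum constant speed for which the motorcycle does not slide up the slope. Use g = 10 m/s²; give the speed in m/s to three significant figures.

At the maximum speed, friction acts down the slope at its limiting value f = μN. Radially (horizontal, toward centre): N sinθ + μN cosθ = mv²/r. Vertically: N cosθ − μN sinθ = mg.
Dividing: v² = r g (sinθ + μcosθ)/(cosθ − μsinθ).
sinθ + μcosθ = 0.3123 + 0.460×0.9500 = 0.7493; cosθ − μsinθ = 0.9500 − 0.460×0.3123 = 0.8063.
v² = 39.9 × 10.0 × 0.7493/0.8063 = 370.8 m²/s², so v = 19.26 m/s.

19.3 m/s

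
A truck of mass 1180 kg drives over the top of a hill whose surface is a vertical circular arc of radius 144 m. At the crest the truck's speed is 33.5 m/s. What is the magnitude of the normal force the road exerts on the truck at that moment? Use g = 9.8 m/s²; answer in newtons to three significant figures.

2370 N

At the crest the centripetal acceleration points downward (toward the centre of the arc), so mg − N = mv²/r.
N = m(g − v²/r) = 1180 × (9.8 − (33.5)²/144) = 1180 × (9.8 − 7.793) = 1180 × 2.007 = 2368 N.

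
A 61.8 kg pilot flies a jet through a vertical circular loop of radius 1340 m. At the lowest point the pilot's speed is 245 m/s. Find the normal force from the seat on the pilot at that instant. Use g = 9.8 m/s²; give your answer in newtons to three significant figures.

At the lowest point, N points up (toward the centre) and the weight mg points down (away from the centre), so the net inward force is N − mg = mv²/r.
N = m(v²/r + g) = 61.8 × ((245)²/1340 + 9.8) = 61.8 × (44.79 + 9.8) = 61.8 × 54.59 = 3374 N.

3370 N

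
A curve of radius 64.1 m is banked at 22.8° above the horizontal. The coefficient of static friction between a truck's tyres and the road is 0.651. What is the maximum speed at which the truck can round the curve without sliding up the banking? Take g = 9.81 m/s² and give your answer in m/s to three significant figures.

30.5 m/s

At the maximum speed, friction acts down the slope at its limiting value f = μN. Radially (horizontal, toward centre): N sinθ + μN cosθ = mv²/r. Vertically: N cosθ − μN sinθ = mg.
Dividing: v² = r g (sinθ + μcosθ)/(cosθ − μsinθ).
sinθ + μcosθ = 0.3875 + 0.651×0.9219 = 0.9876; cosθ − μsinθ = 0.9219 − 0.651×0.3875 = 0.6696.
v² = 64.1 × 9.81 × 0.9876/0.6696 = 927.5 m²/s², so v = 30.46 m/s.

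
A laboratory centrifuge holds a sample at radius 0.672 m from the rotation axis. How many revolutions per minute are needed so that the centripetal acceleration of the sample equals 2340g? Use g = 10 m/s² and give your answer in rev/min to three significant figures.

Require ω²r = 2340g, so ω = √(2340 × 10.0/0.672) = 186.6 rad/s.
In rev/min: ω × 60/(2π) = 186.6 × 60/(2π) = 1782 rev/min.

1780 rev/min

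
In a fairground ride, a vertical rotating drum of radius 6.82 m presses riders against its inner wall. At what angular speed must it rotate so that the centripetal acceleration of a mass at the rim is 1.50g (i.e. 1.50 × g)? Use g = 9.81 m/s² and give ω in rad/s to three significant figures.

1.47 rad/s

Centripetal acceleration a_c = ω²r. Setting ω²r = 1.50g:
ω = √(1.50g / r) = √(1.50 × 9.81 / 6.82) = √2.158 = 1.469 rad/s.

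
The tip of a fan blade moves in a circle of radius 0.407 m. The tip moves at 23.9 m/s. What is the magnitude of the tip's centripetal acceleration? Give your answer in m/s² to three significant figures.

a_c = v²/r = (23.90)²/0.407 = 571.2/0.407 = 1403 m/s².

1400 m/s²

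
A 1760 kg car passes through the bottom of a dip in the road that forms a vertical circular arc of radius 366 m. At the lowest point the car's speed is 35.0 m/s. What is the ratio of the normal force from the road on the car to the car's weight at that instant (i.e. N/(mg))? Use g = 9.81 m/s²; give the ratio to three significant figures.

1.34

At the bottom, N − mg = mv²/r, so N = m(v²/r + g) and N/(mg) = v²/(rg) + 1 = (35.0)²/(366 × 9.81) + 1 = 0.3412 + 1 = 1.341.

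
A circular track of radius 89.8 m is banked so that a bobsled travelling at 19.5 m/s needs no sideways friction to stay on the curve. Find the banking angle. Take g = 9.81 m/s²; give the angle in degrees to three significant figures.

With no friction, the horizontal component of the normal force provides the centripetal force: N sinθ = mv²/r, while N cosθ = mg vertically.
Dividing: tanθ = v²/(r g) = (19.5)²/(89.8 × 9.81) = 380.2/880.9 = 0.4316.
θ = arctan(0.4316) = 23.35°.

23.3°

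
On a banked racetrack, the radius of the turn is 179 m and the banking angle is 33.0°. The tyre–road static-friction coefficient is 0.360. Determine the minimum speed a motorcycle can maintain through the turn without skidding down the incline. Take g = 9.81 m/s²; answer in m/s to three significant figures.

20.3 m/s

At the minimum speed, friction acts up the slope at its limiting value f = μN. Radially (horizontal, toward centre): N sinθ − μN cosθ = mv²/r. Vertically: N cosθ + μN sinθ = mg.
Dividing: v² = r g (sinθ − μcosθ)/(cosθ + μsinθ).
sinθ − μcosθ = 0.5446 − 0.360×0.8387 = 0.2427; cosθ + μsinθ = 0.8387 + 0.360×0.5446 = 1.035.
v² = 179 × 9.81 × 0.2427/1.035 = 411.9 m²/s², so v = 20.30 m/s.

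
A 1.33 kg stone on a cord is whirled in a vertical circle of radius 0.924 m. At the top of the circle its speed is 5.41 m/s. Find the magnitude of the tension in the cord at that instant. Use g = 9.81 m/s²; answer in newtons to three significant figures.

At the top, both T and the weight mg point inward (toward the centre), so T + mg = mv²/r.
T = m(v²/r − g) = 1.33 × ((5.41)²/0.924 − 9.81) = 1.33 × (31.68 − 9.81) = 1.33 × 21.87 = 29.08 N.

29.1 N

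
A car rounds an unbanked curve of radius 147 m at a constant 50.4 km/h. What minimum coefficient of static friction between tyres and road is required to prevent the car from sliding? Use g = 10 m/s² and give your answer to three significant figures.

v = 50.4/3.6 = 14.00 m/s.
Friction provides the centripetal force: μ_s m g = m v²/r, so μ_s = v²/(g r) = (14.00)²/(10.0 × 147) = 196.0/1470 = 0.1333.

0.133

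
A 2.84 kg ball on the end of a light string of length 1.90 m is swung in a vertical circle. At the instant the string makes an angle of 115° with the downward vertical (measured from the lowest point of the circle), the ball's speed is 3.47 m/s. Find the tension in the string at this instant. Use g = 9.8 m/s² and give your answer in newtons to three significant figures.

Take the radial direction toward the centre of the circle as positive. The component of the weight along the string toward the centre is −mg cos φ (φ measured from the bottom), so Newton's second law along the string gives T − mg cos φ = m v²/r.
cos 115° = -0.4226, so T = m(v²/r + g cos φ) = 2.84 × ((3.47)²/1.90 + 9.8 × -0.4226) = 2.84 × (6.337 + (-4.142)) = 2.84 × 2.196 = 6.236 N.

6.24 N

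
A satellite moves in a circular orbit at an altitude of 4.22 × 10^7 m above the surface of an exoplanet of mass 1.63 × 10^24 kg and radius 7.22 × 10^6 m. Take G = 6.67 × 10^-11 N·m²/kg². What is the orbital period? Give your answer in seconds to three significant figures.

r = R + h = 7.22 × 10^6 + 4.22 × 10^7 = 4.942 × 10^7 m. Gravity provides the centripetal force: G M m / r² = m v² / r ⇒ v = √(GM/r) = 1483 m/s.
T = 2πr/v = 2π × 4.942 × 10^7 / 1483 = 209400 s.

209000 s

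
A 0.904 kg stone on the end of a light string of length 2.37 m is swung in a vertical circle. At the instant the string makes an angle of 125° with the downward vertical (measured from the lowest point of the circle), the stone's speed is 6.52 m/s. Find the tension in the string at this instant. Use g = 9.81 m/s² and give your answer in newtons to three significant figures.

Take the radial direction toward the centre of the circle as positive. The component of the weight along the string toward the centre is −mg cos φ (φ measured from the bottom), so Newton's second law along the string gives T − mg cos φ = m v²/r.
cos 125° = -0.5736, so T = m(v²/r + g cos φ) = 0.904 × ((6.52)²/2.37 + 9.81 × -0.5736) = 0.904 × (17.94 + (-5.627)) = 0.904 × 12.31 = 11.13 N.

11.1 N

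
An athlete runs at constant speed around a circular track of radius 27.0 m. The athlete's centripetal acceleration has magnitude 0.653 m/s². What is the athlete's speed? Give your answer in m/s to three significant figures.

4.20 m/s

a_c = v²/r ⇒ v = √(a_c · r) = √(0.653 × 27.0) = √17.63 = 4.199 m/s.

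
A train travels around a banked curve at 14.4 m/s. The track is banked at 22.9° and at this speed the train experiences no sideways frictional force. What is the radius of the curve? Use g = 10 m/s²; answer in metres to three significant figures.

49.1 m

Frictionless banking: tanθ = v²/(rg), so r = v²/(g tanθ).
r = (14.4)²/(10.0 × tan 22.9°) = 207.4/(10.0 × 0.4224) = 207.4/4.224 = 49.09 m.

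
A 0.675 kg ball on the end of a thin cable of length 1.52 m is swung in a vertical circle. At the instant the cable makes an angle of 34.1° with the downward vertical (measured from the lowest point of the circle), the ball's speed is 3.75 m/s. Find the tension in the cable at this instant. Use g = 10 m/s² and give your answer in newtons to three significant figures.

11.8 N

Take the radial direction toward the centre of the circle as positive. The component of the weight along the string toward the centre is −mg cos φ (φ measured from the bottom), so Newton's second law along the string gives T − mg cos φ = m v²/r.
cos 34.1° = 0.8281, so T = m(v²/r + g cos φ) = 0.675 × ((3.75)²/1.52 + 10.0 × 0.8281) = 0.675 × (9.252 + (8.281)) = 0.675 × 17.53 = 11.83 N.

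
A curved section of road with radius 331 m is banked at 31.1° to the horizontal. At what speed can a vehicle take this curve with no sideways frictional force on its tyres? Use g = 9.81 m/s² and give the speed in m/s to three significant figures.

On a frictionless banked curve, N sinθ = mv²/r and N cosθ = mg, so tanθ = v²/(rg).
v = √(r g tanθ) = √(331 × 9.81 × tan 31.1°) = √(331 × 9.81 × 0.6032) = √1959 = 44.26 m/s.

44.3 m/s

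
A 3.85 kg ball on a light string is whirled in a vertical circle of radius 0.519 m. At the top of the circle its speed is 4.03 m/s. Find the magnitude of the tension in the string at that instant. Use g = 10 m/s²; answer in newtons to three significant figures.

At the top, both T and the weight mg point inward (toward the centre), so T + mg = mv²/r.
T = m(v²/r − g) = 3.85 × ((4.03)²/0.519 − 10.0) = 3.85 × (31.29 − 10.0) = 3.85 × 21.29 = 81.98 N.

82.0 N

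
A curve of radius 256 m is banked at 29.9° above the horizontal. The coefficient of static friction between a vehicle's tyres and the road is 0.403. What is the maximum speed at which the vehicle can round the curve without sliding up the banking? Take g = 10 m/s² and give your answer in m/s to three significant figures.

At the maximum speed, friction acts down the slope at its limiting value f = μN. Radially (horizontal, toward centre): N sinθ + μN cosθ = mv²/r. Vertically: N cosθ − μN sinθ = mg.
Dividing: v² = r g (sinθ + μcosθ)/(cosθ − μsinθ).
sinθ + μcosθ = 0.4985 + 0.403×0.8669 = 0.8478; cosθ − μsinθ = 0.8669 − 0.403×0.4985 = 0.6660.
v² = 256 × 10.0 × 0.8478/0.6660 = 3259 m²/s², so v = 57.09 m/s.

57.1 m/s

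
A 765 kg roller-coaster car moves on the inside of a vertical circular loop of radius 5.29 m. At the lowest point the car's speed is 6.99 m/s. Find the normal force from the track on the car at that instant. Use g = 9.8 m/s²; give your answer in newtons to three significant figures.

14600 N

At the lowest point, N points up (toward the centre) and the weight mg points down (away from the centre), so the net inward force is N − mg = mv²/r.
N = m(v²/r + g) = 765 × ((6.99)²/5.29 + 9.8) = 765 × (9.236 + 9.8) = 765 × 19.04 = 14560 N.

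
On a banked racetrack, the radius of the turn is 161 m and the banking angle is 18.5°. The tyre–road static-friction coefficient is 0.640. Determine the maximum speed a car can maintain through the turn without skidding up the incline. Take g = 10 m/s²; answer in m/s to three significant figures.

44.7 m/s

At the maximum speed, friction acts down the slope at its limiting value f = μN. Radially (horizontal, toward centre): N sinθ + μN cosθ = mv²/r. Vertically: N cosθ − μN sinθ = mg.
Dividing: v² = r g (sinθ + μcosθ)/(cosθ − μsinθ).
sinθ + μcosθ = 0.3173 + 0.640×0.9483 = 0.9242; cosθ − μsinθ = 0.9483 − 0.640×0.3173 = 0.7452.
v² = 161 × 10.0 × 0.9242/0.7452 = 1997 m²/s², so v = 44.68 m/s.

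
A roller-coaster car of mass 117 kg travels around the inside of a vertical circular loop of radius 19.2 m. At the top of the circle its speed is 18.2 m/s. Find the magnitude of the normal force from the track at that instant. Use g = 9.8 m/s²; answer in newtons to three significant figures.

872 N

At the top, both N and the weight mg point inward (toward the centre), so N + mg = mv²/r.
N = m(v²/r − g) = 117 × ((18.2)²/19.2 − 9.8) = 117 × (17.25 − 9.8) = 117 × 7.452 = 871.9 N.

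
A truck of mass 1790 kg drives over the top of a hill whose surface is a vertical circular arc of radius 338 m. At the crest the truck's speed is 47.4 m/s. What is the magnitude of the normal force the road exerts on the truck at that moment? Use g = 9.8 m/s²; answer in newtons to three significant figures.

5640 N

At the crest the centripetal acceleration points downward (toward the centre of the arc), so mg − N = mv²/r.
N = m(g − v²/r) = 1790 × (9.8 − (47.4)²/338) = 1790 × (9.8 − 6.647) = 1790 × 3.153 = 5643 N.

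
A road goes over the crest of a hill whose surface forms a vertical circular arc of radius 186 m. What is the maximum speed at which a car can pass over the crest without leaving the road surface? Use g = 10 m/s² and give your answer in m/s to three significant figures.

43.1 m/s

At the crest the centre of the circle is below the car, so the net downward (centripetal) force is mg − N = mv²/r.
The car leaves the road when N → 0, giving v_max = √(g r) = √(10.0 × 186) = 43.13 m/s.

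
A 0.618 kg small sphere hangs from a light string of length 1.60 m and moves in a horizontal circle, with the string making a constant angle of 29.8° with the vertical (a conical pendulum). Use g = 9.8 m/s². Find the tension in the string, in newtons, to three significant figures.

6.98 N

Vertically the bob has no acceleration, so T cosθ = mg.
T = mg/cosθ = 0.618 × 9.8 / cos 29.8° = 6.056/0.8678 = 6.979 N.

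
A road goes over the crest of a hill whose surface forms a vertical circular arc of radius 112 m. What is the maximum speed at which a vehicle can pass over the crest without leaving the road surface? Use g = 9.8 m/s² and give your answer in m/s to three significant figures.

33.1 m/s

At the crest the centre of the circle is below the vehicle, so the net downward (centripetal) force is mg − N = mv²/r.
The vehicle leaves the road when N → 0, giving v_max = √(g r) = √(9.8 × 112) = 33.13 m/s.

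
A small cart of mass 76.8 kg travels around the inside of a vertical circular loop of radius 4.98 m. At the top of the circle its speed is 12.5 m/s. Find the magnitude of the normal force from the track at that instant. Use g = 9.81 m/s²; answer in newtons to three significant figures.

At the top, both N and the weight mg point inward (toward the centre), so N + mg = mv²/r.
N = m(v²/r − g) = 76.8 × ((12.5)²/4.98 − 9.81) = 76.8 × (31.38 − 9.81) = 76.8 × 21.57 = 1656 N.

1660 N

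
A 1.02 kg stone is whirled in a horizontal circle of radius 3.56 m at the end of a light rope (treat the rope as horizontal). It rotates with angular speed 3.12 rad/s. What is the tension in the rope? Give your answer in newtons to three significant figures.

35.3 N

v = ωr = 3.12 × 3.56 = 11.11 m/s.
The tension is the only horizontal force, so it supplies the full centripetal force: T = m v²/r = 1.02 × (11.11)²/3.56 = 1.02 × 123.4/3.56 = 35.35 N.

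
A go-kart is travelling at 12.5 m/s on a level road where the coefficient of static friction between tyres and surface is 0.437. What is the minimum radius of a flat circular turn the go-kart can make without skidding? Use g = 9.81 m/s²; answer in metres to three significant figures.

At the limit, μ_s m g = m v²/r, so r_min = v²/(μ_s g) = (12.5)²/(0.437 × 9.81) = 156.2/4.287 = 36.45 m.

36.4 m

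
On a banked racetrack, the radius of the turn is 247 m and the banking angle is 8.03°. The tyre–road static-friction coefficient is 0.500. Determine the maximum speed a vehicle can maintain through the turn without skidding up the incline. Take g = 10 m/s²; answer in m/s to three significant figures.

41.3 m/s

At the maximum speed, friction acts down the slope at its limiting value f = μN. Radially (horizontal, toward centre): N sinθ + μN cosθ = mv²/r. Vertically: N cosθ − μN sinθ = mg.
Dividing: v² = r g (sinθ + μcosθ)/(cosθ − μsinθ).
sinθ + μcosθ = 0.1397 + 0.500×0.9902 = 0.6348; cosθ − μsinθ = 0.9902 − 0.500×0.1397 = 0.9203.
v² = 247 × 10.0 × 0.6348/0.9203 = 1704 m²/s², so v = 41.27 m/s.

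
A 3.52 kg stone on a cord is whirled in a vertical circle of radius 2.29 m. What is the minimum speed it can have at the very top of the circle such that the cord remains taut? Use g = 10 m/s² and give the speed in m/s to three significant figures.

At the top, both weight mg and T point toward the centre: T + mg = mv²/r.
At minimum speed T → 0, so mg = mv_min²/r ⇒ v_min = √(g r) = √(10.0 × 2.29) = 4.785 m/s.

4.79 m/s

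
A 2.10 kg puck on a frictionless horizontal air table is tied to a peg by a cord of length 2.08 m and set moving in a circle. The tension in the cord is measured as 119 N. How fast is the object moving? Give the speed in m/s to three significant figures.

10.9 m/s

T = m v²/r ⇒ v = √(T r / m) = √(119 × 2.08 / 2.10) = √117.9 = 10.86 m/s.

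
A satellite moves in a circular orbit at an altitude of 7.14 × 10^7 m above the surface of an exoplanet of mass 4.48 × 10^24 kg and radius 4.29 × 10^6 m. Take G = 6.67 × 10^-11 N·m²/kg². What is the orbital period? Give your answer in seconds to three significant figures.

r = R + h = 4.29 × 10^6 + 7.14 × 10^7 = 7.569 × 10^7 m. Gravity provides the centripetal force: G M m / r² = m v² / r ⇒ v = √(GM/r) = 1987 m/s.
T = 2πr/v = 2π × 7.569 × 10^7 / 1987 = 239400 s.

239000 s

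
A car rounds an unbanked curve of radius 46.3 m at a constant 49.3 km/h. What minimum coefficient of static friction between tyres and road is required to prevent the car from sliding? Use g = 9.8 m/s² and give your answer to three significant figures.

v = 49.3/3.6 = 13.69 m/s.
Friction provides the centripetal force: μ_s m g = m v²/r, so μ_s = v²/(g r) = (13.69)²/(9.8 × 46.3) = 187.5/453.7 = 0.4133.

0.413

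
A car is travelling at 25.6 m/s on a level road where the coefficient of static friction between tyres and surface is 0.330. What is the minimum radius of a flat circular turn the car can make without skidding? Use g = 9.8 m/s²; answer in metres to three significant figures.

203 m

At the limit, μ_s m g = m v²/r, so r_min = v²/(μ_s g) = (25.6)²/(0.330 × 9.8) = 655.4/3.234 = 202.6 m.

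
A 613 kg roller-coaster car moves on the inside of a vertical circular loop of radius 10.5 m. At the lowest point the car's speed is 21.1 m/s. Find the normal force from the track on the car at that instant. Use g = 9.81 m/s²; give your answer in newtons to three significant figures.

At the lowest point, N points up (toward the centre) and the weight mg points down (away from the centre), so the net inward force is N − mg = mv²/r.
N = m(v²/r + g) = 613 × ((21.1)²/10.5 + 9.81) = 613 × (42.40 + 9.81) = 613 × 52.21 = 32010 N.

32000 N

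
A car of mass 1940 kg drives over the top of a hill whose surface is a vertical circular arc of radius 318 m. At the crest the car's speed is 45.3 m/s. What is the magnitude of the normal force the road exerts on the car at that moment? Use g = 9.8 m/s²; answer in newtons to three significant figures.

At the crest the centripetal acceleration points downward (toward the centre of the arc), so mg − N = mv²/r.
N = m(g − v²/r) = 1940 × (9.8 − (45.3)²/318) = 1940 × (9.8 − 6.453) = 1940 × 3.347 = 6493 N.

6490 N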